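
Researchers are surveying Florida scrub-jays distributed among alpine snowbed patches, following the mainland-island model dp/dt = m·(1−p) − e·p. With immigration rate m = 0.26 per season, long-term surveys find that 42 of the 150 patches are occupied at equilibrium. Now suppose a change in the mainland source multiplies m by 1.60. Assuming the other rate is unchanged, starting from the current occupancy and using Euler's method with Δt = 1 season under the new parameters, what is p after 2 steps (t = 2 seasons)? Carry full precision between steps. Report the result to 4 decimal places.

Observed p* = 42/150 = 0.28000.
Balance m(1−p*) = e·p* gives e = m(1−p*)/p* = 0.26×0.72000/0.28000 = 0.66857.
Starting from p₀ = 0.28000; update p ← p + (dp/dt)·Δt with the new parameters.
  1  |  dp/dt·Δt = +0.112320  |  p_1 = 0.392320
  2  |  dp/dt·Δt = -0.009499  |  p_2 = 0.382821

0.3828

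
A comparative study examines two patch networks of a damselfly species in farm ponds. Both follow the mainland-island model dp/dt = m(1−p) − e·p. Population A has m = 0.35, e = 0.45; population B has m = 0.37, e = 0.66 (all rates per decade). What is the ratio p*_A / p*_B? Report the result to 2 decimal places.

1.22

A: p*_A = m/(m+e) = 0.35/0.8000 = 0.4375.
B: p*_B = 0.37/1.0300 = 0.3592.
p*_A / p*_B = 0.4375/0.3592 = 1.2179.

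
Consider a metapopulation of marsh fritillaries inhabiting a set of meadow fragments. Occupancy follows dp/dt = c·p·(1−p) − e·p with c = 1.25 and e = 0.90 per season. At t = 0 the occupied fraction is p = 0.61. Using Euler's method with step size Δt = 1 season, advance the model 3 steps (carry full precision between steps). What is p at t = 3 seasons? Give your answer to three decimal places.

0.306

Update rule: p ← p + [c·p·(1−p) − e·p]·Δt with Δt = 1.
  1  |  dp/dt·Δt = -0.251625  |  p_1 = 0.358375
  2  |  dp/dt·Δt = -0.035110  |  p_2 = 0.323265
  3  |  dp/dt·Δt = -0.017483  |  p_3 = 0.305783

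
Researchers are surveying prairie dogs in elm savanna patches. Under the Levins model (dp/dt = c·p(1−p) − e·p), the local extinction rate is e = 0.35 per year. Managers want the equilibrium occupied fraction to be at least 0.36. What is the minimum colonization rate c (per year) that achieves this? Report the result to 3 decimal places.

p* = 1 − e/c ≥ 0.36 requires e/c ≤ 0.6400, i.e. c ≥ e/0.6400.
c_min = 0.35/0.6400 = 0.5469.

0.547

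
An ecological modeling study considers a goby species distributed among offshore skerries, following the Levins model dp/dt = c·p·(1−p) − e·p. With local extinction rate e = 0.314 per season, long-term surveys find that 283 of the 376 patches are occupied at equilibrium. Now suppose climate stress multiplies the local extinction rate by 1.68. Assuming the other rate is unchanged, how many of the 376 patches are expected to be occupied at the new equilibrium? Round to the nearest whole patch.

220

Observed p* = 283/376 = 0.75266.
Balance c(1−p*) = e gives c = e/(1 − 0.75266) = 0.314/0.24734 = 1.26951.
New p* = 1 − e/c = 1 − 0.52752/1.26951 = 0.58447.
Expected occupied = 376 × 0.58447 = 219.76 ≈ 220.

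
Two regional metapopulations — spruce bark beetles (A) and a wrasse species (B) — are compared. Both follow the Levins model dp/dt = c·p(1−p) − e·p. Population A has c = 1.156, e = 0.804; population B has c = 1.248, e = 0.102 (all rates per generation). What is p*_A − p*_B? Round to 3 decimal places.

A: p*_A = 1 − 0.804/1.156 = 0.3045.
B: p*_B = 1 − 0.102/1.248 = 0.9183.
p*_A − p*_B = 0.3045 − 0.9183 = -0.6138.

-0.614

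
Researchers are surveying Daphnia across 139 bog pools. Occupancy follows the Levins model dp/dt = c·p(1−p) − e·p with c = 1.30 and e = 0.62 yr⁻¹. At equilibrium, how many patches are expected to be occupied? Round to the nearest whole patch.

73

p* = 1 − e/c = 1 − 0.62/1.30 = 0.5231.
Expected occupied patches = N × p* = 139 × 0.5231 = 72.71 ≈ 73.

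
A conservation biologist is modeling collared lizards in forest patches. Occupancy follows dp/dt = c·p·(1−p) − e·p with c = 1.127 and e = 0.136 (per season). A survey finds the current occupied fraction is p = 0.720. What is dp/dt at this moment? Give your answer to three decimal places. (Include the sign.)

0.129

Colonization term: c·p·(1−p) = 1.127×0.720×0.2800 = 0.22720.
Extinction term: e·p = 0.09792.
dp/dt = 0.22720 − 0.09792 = 0.12928.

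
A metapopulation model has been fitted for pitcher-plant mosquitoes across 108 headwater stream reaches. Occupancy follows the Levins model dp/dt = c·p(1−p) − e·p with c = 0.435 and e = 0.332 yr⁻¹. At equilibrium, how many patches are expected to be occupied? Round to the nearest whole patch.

26

p* = 1 − e/c = 1 − 0.332/0.435 = 0.2368.
Expected occupied patches = N × p* = 108 × 0.2368 = 25.57 ≈ 26.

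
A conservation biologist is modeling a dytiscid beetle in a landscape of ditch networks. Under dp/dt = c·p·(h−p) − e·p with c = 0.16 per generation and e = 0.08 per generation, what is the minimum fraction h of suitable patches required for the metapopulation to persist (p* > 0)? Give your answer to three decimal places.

p* = h − e/c is positive only when h > e/c.
h_min = e/c = 0.08/0.16 = 0.5000.

0.500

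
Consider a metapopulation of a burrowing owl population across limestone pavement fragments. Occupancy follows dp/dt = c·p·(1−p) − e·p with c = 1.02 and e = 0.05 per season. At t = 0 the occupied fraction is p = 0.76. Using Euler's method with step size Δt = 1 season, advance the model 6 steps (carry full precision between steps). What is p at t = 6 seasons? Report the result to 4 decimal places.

0.9510

Update rule: p ← p + [c·p·(1−p) − e·p]·Δt with Δt = 1.
p: 0.76000 → 0.90805  (Δp = +0.14805)
p: 0.90805 → 0.94781  (Δp = +0.03976)
p: 0.94781 → 0.95088  (Δp = +0.00306)
p: 0.95088 → 0.95098  (Δp = +0.00010)
p: 0.95098 → 0.95098  (Δp = +0.00000)
p: 0.95098 → 0.95098  (Δp = +0.00000)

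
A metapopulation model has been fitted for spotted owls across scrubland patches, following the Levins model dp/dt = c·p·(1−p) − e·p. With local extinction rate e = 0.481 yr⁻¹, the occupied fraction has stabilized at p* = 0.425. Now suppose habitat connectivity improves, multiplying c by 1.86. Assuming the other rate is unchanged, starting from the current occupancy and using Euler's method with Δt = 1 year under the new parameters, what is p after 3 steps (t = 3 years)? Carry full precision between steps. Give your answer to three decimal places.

Balance c(1−p*) = e gives c = e/(1 − 0.42500) = 0.481/0.57500 = 0.83652.
Starting from p₀ = 0.42500; update p ← p + (dp/dt)·Δt with the new parameters.
t = 1: p = 0.42500 + (+0.17581) = 0.60081
t = 2: p = 0.60081 + (+0.08418) = 0.68499
t = 3: p = 0.68499 + (+0.00626) = 0.69125

0.691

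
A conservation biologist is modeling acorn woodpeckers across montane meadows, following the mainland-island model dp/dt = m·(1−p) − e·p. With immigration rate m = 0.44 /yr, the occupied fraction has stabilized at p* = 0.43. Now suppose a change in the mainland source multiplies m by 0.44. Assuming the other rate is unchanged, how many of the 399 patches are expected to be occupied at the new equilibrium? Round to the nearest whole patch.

99

Balance m(1−p*) = e·p* gives e = m(1−p*)/p* = 0.44×0.57000/0.43000 = 0.58326.
New p* = m/(m+e) = 0.19360/(0.19360+0.58326) = 0.24921.
Expected occupied = 399 × 0.24921 = 99.43 ≈ 99.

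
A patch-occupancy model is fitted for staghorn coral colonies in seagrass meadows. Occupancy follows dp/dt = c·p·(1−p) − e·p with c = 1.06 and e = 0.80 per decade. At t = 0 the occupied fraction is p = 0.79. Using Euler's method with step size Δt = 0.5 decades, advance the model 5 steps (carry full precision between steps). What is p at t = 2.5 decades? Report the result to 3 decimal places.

Update rule: p ← p + [c·p·(1−p) − e·p]·Δt with Δt = 0.5.
step 1: Δp = -0.22807, p = 0.56193
step 2: Δp = -0.09430, p = 0.46762
step 3: Δp = -0.05511, p = 0.41252
step 4: Δp = -0.03656, p = 0.37596
step 5: Δp = -0.02604, p = 0.34992

0.350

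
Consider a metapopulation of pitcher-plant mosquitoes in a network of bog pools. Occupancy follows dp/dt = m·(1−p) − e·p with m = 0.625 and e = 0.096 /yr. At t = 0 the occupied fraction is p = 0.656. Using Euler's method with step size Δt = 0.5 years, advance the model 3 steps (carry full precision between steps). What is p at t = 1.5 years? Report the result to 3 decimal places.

0.812

Update rule: p ← p + [m·(1−p) − e·p]·Δt with Δt = 0.5.
  1  |  dp/dt·Δt = +0.076012  |  p_1 = 0.732012
  2  |  dp/dt·Δt = +0.048610  |  p_2 = 0.780622
  3  |  dp/dt·Δt = +0.031086  |  p_3 = 0.811708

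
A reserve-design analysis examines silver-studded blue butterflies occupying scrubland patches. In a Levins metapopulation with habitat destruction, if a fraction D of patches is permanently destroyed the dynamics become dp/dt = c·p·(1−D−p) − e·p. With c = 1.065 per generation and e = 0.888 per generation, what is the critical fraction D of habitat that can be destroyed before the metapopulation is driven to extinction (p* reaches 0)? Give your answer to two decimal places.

0.17

The nontrivial equilibrium is p* = (1−D) − e/c; extinction occurs when this hits zero.
So D_crit = 1 − e/c = 1 − 0.888/1.065 = 1 − 0.8338 = 0.1662.
This equals the undisturbed p*, a classic result of Lande's extension.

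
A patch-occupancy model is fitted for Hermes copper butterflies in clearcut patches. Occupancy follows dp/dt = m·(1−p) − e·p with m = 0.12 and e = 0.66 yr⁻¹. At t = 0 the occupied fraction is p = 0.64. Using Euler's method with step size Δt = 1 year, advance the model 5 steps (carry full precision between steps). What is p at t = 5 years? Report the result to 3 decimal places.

Update rule: p ← p + [m·(1−p) − e·p]·Δt with Δt = 1.
step 1: Δp = -0.37920, p = 0.26080
step 2: Δp = -0.08342, p = 0.17738
step 3: Δp = -0.01835, p = 0.15902
step 4: Δp = -0.00404, p = 0.15498
step 5: Δp = -0.00089, p = 0.15410

0.154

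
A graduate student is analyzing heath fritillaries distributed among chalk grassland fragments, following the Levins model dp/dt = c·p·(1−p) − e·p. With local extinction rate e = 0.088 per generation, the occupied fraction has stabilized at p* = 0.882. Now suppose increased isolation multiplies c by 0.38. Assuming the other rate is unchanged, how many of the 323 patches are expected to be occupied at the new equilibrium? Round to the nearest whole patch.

223

Balance c(1−p*) = e gives c = e/(1 − 0.88200) = 0.088/0.11800 = 0.74576.
New p* = 1 − e/c = 1 − 0.08800/0.28339 = 0.68947.
Expected occupied = 323 × 0.68947 = 222.70 ≈ 223.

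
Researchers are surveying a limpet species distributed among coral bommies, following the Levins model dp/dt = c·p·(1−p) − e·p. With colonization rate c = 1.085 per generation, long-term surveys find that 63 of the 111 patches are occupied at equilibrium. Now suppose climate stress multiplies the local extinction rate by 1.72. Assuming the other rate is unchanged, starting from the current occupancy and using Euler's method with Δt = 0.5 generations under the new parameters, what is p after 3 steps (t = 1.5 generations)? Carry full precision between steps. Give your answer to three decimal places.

Observed p* = 63/111 = 0.56757.
Balance c(1−p*) = e gives e = 1.085×(1 − 0.56757) = 0.46919.
Starting from p₀ = 0.56757; update p ← p + (dp/dt)·Δt with the new parameters.
step 1: Δp = -0.09587, p = 0.47170
step 2: Δp = -0.05514, p = 0.41656
step 3: Δp = -0.03623, p = 0.38032

0.380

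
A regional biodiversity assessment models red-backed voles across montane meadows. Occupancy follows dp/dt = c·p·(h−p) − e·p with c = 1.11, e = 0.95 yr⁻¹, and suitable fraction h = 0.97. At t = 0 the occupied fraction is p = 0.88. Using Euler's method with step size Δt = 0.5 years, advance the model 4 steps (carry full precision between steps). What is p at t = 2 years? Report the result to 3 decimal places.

0.293

Update rule: p ← p + [c·p·(h−p) − e·p]·Δt with Δt = 0.5.
p: 0.88000 → 0.50596  (Δp = -0.37404)
p: 0.50596 → 0.39593  (Δp = -0.11002)
p: 0.39593 → 0.33401  (Δp = -0.06192)
p: 0.33401 → 0.29325  (Δp = -0.04076)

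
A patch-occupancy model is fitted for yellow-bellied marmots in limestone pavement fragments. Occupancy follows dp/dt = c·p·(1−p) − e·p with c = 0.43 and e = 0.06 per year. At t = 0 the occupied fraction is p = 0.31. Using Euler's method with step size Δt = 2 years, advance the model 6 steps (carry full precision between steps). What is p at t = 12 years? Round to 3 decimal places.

0.857

Update rule: p ← p + [c·p·(1−p) − e·p]·Δt with Δt = 2.
p: 0.31000 → 0.45675  (Δp = +0.14675)
p: 0.45675 → 0.61534  (Δp = +0.15858)
p: 0.61534 → 0.74506  (Δp = +0.12972)
p: 0.74506 → 0.81900  (Δp = +0.07395)
p: 0.81900 → 0.84821  (Δp = +0.02920)
p: 0.84821 → 0.85715  (Δp = +0.00894)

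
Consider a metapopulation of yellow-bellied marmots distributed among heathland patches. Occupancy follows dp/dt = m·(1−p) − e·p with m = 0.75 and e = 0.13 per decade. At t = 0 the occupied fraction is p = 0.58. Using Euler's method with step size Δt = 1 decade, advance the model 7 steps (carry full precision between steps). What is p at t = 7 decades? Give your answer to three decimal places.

Update rule: p ← p + [m·(1−p) − e·p]·Δt with Δt = 1.
t = 1: p = 0.58000 + (+0.23960) = 0.81960
t = 2: p = 0.81960 + (+0.02875) = 0.84835
t = 3: p = 0.84835 + (+0.00345) = 0.85180
t = 4: p = 0.85180 + (+0.00041) = 0.85222
t = 5: p = 0.85222 + (+0.00005) = 0.85227
t = 6: p = 0.85227 + (+0.00001) = 0.85227
t = 7: p = 0.85227 + (+0.00000) = 0.85227

0.852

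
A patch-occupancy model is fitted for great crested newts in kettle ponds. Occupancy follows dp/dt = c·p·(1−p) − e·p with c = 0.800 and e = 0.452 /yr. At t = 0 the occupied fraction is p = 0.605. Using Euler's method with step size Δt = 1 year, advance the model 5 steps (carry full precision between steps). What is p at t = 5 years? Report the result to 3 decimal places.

Update rule: p ← p + [c·p·(1−p) − e·p]·Δt with Δt = 1.
p: 0.60500 → 0.52272  (Δp = -0.08228)
p: 0.52272 → 0.48604  (Δp = -0.03668)
p: 0.48604 → 0.46619  (Δp = -0.01984)
p: 0.46619 → 0.45456  (Δp = -0.01163)
p: 0.45456 → 0.44745  (Δp = -0.00711)

0.447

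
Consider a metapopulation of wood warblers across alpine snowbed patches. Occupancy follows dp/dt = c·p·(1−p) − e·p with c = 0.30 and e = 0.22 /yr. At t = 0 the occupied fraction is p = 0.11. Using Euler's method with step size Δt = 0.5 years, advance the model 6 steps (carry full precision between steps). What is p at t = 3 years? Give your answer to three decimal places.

0.126

Update rule: p ← p + [c·p·(1−p) − e·p]·Δt with Δt = 0.5.
p: 0.11000 → 0.11259  (Δp = +0.00259)
p: 0.11259 → 0.11519  (Δp = +0.00260)
p: 0.11519 → 0.11780  (Δp = +0.00262)
p: 0.11780 → 0.12043  (Δp = +0.00263)
p: 0.12043 → 0.12308  (Δp = +0.00264)
p: 0.12308 → 0.12573  (Δp = +0.00265)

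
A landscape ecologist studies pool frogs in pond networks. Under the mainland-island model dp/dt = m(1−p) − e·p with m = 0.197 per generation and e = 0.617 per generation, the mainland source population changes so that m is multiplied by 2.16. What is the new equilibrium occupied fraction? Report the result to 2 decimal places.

Before: p* = 0.197/(0.197+0.617) = 0.2420.
After: m = 0.42552, e = 0.617; p* = 0.42552/1.0425 = 0.4082.

0.41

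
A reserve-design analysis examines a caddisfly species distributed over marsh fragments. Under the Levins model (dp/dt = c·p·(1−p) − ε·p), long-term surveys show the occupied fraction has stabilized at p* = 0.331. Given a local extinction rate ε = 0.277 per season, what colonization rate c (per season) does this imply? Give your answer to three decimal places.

At equilibrium c(1−p*) = ε, so c = ε/(1−p*).
c = 0.277/(1 − 0.331) = 0.277/0.6690 = 0.4141.

0.414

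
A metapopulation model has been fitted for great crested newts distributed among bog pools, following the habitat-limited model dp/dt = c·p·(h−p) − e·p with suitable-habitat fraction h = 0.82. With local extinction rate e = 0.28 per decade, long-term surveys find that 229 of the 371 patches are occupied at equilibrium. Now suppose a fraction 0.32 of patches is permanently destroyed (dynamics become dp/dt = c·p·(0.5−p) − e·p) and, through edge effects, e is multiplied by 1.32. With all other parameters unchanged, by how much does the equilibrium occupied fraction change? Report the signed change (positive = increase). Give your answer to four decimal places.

Observed p* = 229/371 = 0.61725.
Balance c(h−p*) = e gives c = e/(0.82 − 0.61725) = 0.28/0.20275 = 1.38101.
New p* = 0.5 − e/c = 0.5 − 0.36960/1.38101 = 0.23237.
Δp* = 0.23237 − 0.61725 = -0.38488.

-0.3849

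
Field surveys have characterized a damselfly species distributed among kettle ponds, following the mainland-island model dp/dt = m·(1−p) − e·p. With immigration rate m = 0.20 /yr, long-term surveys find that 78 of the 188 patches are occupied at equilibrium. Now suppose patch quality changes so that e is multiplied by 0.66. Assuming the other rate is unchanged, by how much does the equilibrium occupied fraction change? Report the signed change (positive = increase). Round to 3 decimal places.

0.103

Observed p* = 78/188 = 0.41489.
Balance m(1−p*) = e·p* gives e = m(1−p*)/p* = 0.20×0.58511/0.41489 = 0.28206.
New p* = m/(m+e) = 0.20000/(0.20000+0.18616) = 0.51792.
Δp* = 0.51792 − 0.41489 = +0.10303.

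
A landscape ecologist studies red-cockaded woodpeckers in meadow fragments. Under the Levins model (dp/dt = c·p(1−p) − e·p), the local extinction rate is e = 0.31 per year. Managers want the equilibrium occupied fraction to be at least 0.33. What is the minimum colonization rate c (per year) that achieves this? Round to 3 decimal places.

0.463

p* = 1 − e/c ≥ 0.33 requires e/c ≤ 0.6700, i.e. c ≥ e/0.6700.
c_min = 0.31/0.6700 = 0.4627.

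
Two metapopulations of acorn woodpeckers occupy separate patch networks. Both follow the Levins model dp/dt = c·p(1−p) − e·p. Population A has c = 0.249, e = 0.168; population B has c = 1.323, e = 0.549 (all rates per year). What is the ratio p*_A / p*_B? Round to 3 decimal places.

A: p*_A = 1 − 0.168/0.249 = 0.3253.
B: p*_B = 1 − 0.549/1.323 = 0.5850.
p*_A / p*_B = 0.3253/0.5850 = 0.5560.

0.556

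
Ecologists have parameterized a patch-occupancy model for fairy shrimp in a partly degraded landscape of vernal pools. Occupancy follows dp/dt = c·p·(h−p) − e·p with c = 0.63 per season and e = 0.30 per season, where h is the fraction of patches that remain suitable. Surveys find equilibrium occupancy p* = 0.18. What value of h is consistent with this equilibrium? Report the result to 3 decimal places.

0.656

At equilibrium c(h−p*) = e, so h = p* + e/c.
h = 0.18 + 0.30/0.63 = 0.18 + 0.4762 = 0.6562.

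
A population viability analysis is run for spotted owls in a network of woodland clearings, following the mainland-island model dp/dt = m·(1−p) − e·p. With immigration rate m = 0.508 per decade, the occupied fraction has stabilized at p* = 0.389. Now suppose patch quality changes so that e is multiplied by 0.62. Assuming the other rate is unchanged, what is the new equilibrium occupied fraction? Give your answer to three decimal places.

Balance m(1−p*) = e·p* gives e = m(1−p*)/p* = 0.508×0.61100/0.38900 = 0.79791.
New p* = m/(m+e) = 0.50800/(0.50800+0.49470) = 0.50663.

0.507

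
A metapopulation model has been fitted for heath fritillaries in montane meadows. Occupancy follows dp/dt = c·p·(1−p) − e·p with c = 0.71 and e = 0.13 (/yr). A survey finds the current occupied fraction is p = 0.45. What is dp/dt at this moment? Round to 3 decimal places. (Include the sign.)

0.117

Colonization term: c·p·(1−p) = 0.71×0.45×0.5500 = 0.17573.
Extinction term: e·p = 0.05850.
dp/dt = 0.17573 − 0.05850 = 0.11723.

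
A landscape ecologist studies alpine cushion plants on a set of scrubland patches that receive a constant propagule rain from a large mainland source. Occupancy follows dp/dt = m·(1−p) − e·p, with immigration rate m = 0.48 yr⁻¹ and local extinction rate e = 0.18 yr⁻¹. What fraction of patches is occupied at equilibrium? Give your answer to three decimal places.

0.727

At equilibrium the propagule rain into empty patches balances local extinction: m(1−p*) = e·p*.
p* = m/(m+e) = 0.48/(0.48+0.18) = 0.48/0.6600 = 0.7273.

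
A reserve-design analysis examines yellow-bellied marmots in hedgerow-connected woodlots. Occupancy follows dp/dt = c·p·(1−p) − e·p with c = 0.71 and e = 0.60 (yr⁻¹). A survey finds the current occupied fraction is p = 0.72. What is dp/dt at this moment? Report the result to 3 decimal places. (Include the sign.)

Colonization term: c·p·(1−p) = 0.71×0.72×0.2800 = 0.14314.
Extinction term: e·p = 0.43200.
dp/dt = 0.14314 − 0.43200 = -0.28886.

-0.289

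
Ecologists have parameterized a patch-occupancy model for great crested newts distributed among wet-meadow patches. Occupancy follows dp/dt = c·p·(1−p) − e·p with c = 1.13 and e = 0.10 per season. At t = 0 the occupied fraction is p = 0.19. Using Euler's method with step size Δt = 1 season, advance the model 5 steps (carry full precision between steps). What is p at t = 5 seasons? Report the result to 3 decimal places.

0.912

Update rule: p ← p + [c·p·(1−p) − e·p]·Δt with Δt = 1.
p: 0.19000 → 0.34491  (Δp = +0.15491)
p: 0.34491 → 0.56574  (Δp = +0.22083)
p: 0.56574 → 0.78678  (Δp = +0.22104)
p: 0.78678 → 0.89767  (Δp = +0.11089)
p: 0.89767 → 0.91170  (Δp = +0.01404)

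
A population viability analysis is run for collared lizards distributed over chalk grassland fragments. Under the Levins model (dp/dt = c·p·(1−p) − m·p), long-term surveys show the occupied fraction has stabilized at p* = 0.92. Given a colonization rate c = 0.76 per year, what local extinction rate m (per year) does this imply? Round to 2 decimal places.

At equilibrium c(1−p*) = m.
m = 0.76 × (1 − 0.92) = 0.76 × 0.0800 = 0.0608.

0.06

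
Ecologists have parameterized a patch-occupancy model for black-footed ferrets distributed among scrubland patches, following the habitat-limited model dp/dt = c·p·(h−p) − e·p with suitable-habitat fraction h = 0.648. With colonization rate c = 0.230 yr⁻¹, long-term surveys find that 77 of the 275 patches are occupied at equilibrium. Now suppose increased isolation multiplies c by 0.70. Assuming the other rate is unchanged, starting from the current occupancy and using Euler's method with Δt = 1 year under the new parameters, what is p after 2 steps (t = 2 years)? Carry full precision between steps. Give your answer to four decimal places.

0.2663

Observed p* = 77/275 = 0.28000.
Balance c(h−p*) = e gives e = 0.230×(0.648 − 0.28000) = 0.08464.
Starting from p₀ = 0.28000; update p ← p + (dp/dt)·Δt with the new parameters.
p: 0.28000 → 0.27289  (Δp = -0.00711)
p: 0.27289 → 0.26627  (Δp = -0.00662)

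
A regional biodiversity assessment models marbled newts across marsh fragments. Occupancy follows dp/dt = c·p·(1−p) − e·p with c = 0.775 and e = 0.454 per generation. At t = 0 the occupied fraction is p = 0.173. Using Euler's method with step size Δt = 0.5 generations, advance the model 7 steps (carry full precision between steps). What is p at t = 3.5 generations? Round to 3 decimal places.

0.286

Update rule: p ← p + [c·p·(1−p) − e·p]·Δt with Δt = 0.5.
step 1: Δp = +0.01617, p = 0.18917
step 2: Δp = +0.01649, p = 0.20566
step 3: Δp = +0.01662, p = 0.22228
step 4: Δp = +0.01653, p = 0.23881
step 5: Δp = +0.01623, p = 0.25504
step 6: Δp = +0.01573, p = 0.27077
step 7: Δp = +0.01505, p = 0.28582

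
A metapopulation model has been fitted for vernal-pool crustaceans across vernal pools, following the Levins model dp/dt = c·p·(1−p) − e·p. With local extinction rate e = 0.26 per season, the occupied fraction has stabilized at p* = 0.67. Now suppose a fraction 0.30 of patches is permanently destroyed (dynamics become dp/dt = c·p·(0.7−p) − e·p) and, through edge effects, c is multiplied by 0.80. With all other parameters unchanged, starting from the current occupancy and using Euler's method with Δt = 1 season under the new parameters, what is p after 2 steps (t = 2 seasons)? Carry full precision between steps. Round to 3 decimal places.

Balance c(1−p*) = e gives c = e/(1 − 0.67000) = 0.26/0.33000 = 0.78788.
Starting from p₀ = 0.67000; update p ← p + (dp/dt)·Δt with the new parameters.
t = 1: p = 0.67000 + (-0.16153) = 0.50847
t = 2: p = 0.50847 + (-0.07082) = 0.43765

0.438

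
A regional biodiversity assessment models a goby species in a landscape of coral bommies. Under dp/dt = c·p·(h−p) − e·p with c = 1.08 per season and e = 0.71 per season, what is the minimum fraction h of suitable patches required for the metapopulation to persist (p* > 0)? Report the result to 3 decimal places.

p* = h − e/c is positive only when h > e/c.
h_min = e/c = 0.71/1.08 = 0.6574.

0.657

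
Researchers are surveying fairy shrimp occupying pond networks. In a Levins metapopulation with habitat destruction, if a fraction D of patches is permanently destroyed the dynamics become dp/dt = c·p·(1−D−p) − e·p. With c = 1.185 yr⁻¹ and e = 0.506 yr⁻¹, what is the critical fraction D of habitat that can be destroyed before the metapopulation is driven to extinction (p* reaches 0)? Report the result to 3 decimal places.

The nontrivial equilibrium is p* = (1−D) − e/c; extinction occurs when this hits zero.
So D_crit = 1 − e/c = 1 − 0.506/1.185 = 1 − 0.4270 = 0.5730.
Note this equals the original equilibrium occupancy — the Levins extinction-debt result.

0.573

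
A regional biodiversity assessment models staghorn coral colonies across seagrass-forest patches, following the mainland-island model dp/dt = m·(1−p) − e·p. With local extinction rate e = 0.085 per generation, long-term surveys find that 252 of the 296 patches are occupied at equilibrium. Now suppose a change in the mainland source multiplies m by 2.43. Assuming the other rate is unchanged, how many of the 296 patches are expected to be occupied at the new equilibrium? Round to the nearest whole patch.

276

Observed p* = 252/296 = 0.85135.
Balance m(1−p*) = e·p* gives m = e·p*/(1−p*) = 0.085×0.85135/0.14865 = 0.48681.
New p* = m/(m+e) = 1.18295/(1.18295+0.08500) = 0.93296.
Expected occupied = 296 × 0.93296 = 276.16 ≈ 276.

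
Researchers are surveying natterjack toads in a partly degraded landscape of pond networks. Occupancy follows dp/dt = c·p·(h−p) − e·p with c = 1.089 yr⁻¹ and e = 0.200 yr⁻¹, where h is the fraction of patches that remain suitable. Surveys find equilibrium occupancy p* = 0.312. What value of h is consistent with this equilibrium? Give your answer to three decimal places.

0.496

At equilibrium c(h−p*) = e, so h = p* + e/c.
h = 0.312 + 0.200/1.089 = 0.312 + 0.1837 = 0.4957.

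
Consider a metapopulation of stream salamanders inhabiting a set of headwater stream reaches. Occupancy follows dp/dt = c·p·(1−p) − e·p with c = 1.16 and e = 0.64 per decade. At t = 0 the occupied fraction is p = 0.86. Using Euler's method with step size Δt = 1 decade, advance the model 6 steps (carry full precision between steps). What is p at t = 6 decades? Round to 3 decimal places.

Update rule: p ← p + [c·p·(1−p) − e·p]·Δt with Δt = 1.
p: 0.86000 → 0.44926  (Δp = -0.41074)
p: 0.44926 → 0.44875  (Δp = -0.00051)
p: 0.44875 → 0.44850  (Δp = -0.00025)
p: 0.44850 → 0.44838  (Δp = -0.00012)
p: 0.44838 → 0.44833  (Δp = -0.00006)
p: 0.44833 → 0.44830  (Δp = -0.00003)

0.448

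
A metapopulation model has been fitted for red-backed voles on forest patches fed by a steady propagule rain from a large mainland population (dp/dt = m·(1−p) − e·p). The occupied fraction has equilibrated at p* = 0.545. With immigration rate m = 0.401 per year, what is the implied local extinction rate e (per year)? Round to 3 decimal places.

0.335

At equilibrium m(1−p*) = e·p*, so e = m(1−p*)/p*.
e = 0.401 × 0.4550 / 0.545 = 0.3348.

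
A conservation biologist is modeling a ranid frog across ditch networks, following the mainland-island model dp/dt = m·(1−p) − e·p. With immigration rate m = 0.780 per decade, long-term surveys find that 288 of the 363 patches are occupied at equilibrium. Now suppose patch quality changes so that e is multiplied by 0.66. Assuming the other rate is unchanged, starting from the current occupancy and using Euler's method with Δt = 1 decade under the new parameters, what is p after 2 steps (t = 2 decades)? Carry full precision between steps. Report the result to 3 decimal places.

0.853

Observed p* = 288/363 = 0.79339.
Balance m(1−p*) = e·p* gives e = m(1−p*)/p* = 0.780×0.20661/0.79339 = 0.20312.
Starting from p₀ = 0.79339; update p ← p + (dp/dt)·Δt with the new parameters.
p: 0.79339 → 0.84818  (Δp = +0.05479)
p: 0.84818 → 0.85289  (Δp = +0.00471)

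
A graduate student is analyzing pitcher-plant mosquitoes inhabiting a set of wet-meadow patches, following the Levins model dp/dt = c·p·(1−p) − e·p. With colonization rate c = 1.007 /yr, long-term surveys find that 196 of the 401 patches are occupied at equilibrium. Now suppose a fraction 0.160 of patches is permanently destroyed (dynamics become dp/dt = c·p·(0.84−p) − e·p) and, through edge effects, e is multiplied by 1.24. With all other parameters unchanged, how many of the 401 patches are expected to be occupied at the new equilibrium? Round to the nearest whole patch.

83

Observed p* = 196/401 = 0.48878.
Balance c(1−p*) = e gives e = 1.007×(1 − 0.48878) = 0.51480.
New p* = 0.84 − e/c = 0.84 − 0.63835/1.00700 = 0.20609.
Expected occupied = 401 × 0.20609 = 82.64 ≈ 83.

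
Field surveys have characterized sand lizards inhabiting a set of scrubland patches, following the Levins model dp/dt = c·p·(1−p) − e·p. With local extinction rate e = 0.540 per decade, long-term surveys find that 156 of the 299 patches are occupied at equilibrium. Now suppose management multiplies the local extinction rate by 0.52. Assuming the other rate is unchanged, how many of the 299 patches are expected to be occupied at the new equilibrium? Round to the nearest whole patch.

Observed p* = 156/299 = 0.52174.
Balance c(1−p*) = e gives c = e/(1 − 0.52174) = 0.540/0.47826 = 1.12909.
New p* = 1 − e/c = 1 − 0.28080/1.12909 = 0.75130.
Expected occupied = 299 × 0.75130 = 224.64 ≈ 225.

225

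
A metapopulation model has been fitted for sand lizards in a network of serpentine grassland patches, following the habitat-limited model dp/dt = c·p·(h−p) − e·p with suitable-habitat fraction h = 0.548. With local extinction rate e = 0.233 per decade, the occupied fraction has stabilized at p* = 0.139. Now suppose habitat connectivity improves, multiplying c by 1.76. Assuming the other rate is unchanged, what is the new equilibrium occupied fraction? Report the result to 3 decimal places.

Balance c(h−p*) = e gives c = e/(0.548 − 0.13900) = 0.233/0.40900 = 0.56968.
New p* = 0.548 − e/c = 0.548 − 0.23300/1.00264 = 0.31561.

0.316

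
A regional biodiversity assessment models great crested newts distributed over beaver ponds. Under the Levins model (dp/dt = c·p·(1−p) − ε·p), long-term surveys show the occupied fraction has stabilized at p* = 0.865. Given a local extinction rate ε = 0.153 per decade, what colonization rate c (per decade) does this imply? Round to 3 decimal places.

1.133

At equilibrium c(1−p*) = ε, so c = ε/(1−p*).
c = 0.153/(1 − 0.865) = 0.153/0.1350 = 1.1333.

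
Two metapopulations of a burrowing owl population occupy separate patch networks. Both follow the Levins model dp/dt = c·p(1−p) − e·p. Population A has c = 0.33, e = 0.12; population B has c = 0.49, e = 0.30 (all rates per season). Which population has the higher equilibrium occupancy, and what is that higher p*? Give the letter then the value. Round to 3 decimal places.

A: p*_A = 1 − 0.12/0.33 = 0.6364.
B: p*_B = 1 − 0.30/0.49 = 0.3878.
A is higher at 0.6364.

A, 0.636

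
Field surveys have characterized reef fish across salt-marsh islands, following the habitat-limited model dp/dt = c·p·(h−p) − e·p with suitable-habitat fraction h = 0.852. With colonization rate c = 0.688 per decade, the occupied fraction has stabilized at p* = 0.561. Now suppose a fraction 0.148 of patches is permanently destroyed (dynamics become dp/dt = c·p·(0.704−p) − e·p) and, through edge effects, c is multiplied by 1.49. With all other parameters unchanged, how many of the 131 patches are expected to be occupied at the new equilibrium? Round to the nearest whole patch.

67

Balance c(h−p*) = e gives e = 0.688×(0.852 − 0.56100) = 0.20021.
New p* = 0.704 − e/c = 0.704 − 0.20021/1.02512 = 0.50870.
Expected occupied = 131 × 0.50870 = 66.64 ≈ 67.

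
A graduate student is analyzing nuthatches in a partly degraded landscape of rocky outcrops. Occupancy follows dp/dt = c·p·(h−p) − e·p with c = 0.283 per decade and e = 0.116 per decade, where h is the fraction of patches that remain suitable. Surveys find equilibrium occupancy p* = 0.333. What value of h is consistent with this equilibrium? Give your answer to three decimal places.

At equilibrium c(h−p*) = e, so h = p* + e/c.
h = 0.333 + 0.116/0.283 = 0.333 + 0.4099 = 0.7429.

0.743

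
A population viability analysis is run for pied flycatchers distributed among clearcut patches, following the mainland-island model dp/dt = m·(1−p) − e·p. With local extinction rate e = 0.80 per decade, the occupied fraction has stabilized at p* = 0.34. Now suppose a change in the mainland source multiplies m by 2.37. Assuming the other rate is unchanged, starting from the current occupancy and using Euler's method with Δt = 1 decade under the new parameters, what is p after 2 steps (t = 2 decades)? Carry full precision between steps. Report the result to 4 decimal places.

Balance m(1−p*) = e·p* gives m = e·p*/(1−p*) = 0.80×0.34000/0.66000 = 0.41212.
Starting from p₀ = 0.34000; update p ← p + (dp/dt)·Δt with the new parameters.
p: 0.34000 → 0.71264  (Δp = +0.37264)
p: 0.71264 → 0.42320  (Δp = -0.28944)

0.4232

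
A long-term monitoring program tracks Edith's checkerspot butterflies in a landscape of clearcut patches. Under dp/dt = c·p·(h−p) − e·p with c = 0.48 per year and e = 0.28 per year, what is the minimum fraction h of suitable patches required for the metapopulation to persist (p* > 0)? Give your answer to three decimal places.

p* = h − e/c is positive only when h > e/c.
h_min = e/c = 0.28/0.48 = 0.5833.

0.583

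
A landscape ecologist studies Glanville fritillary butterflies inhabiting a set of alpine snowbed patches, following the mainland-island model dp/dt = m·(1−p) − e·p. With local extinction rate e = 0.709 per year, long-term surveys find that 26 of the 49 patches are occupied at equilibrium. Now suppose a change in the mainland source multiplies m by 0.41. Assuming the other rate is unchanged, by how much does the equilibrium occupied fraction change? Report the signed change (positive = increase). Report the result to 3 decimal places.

Observed p* = 26/49 = 0.53061.
Balance m(1−p*) = e·p* gives m = e·p*/(1−p*) = 0.709×0.53061/0.46939 = 0.80147.
New p* = m/(m+e) = 0.32860/(0.32860+0.70900) = 0.31669.
Δp* = 0.31669 − 0.53061 = -0.21392.

-0.214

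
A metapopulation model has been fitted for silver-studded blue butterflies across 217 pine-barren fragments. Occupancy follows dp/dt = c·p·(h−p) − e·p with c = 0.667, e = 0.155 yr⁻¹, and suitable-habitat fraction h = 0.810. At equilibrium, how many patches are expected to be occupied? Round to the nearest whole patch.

p* = h − e/c = 0.810 − 0.2324 = 0.5776.
Expected occupied patches = N × p* = 217 × 0.5776 = 125.34 ≈ 125.

125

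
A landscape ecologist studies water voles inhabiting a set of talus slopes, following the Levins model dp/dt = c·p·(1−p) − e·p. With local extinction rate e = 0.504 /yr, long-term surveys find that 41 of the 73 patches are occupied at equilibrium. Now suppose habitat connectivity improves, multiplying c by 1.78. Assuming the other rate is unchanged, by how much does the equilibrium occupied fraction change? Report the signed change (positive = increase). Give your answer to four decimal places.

Observed p* = 41/73 = 0.56164.
Balance c(1−p*) = e gives c = e/(1 − 0.56164) = 0.504/0.43836 = 1.14974.
New p* = 1 − e/c = 1 − 0.50400/2.04654 = 0.75373.
Δp* = 0.75373 − 0.56164 = +0.19209.

0.1921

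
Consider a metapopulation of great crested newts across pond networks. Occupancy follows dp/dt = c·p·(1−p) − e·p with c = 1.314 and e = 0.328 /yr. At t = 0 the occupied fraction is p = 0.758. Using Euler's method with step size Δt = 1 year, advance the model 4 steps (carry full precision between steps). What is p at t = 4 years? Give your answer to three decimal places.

0.750

Update rule: p ← p + [c·p·(1−p) − e·p]·Δt with Δt = 1.
t = 1: p = 0.75800 + (-0.00759) = 0.75041
t = 2: p = 0.75041 + (-0.00003) = 0.75038
t = 3: p = 0.75038 + (-0.00000) = 0.75038
t = 4: p = 0.75038 + (-0.00000) = 0.75038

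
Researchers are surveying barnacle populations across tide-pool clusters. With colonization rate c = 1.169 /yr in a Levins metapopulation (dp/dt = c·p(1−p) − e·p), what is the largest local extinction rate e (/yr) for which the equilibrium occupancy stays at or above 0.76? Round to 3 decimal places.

0.281

1 − e/c ≥ 0.76 ⇒ e ≤ c(1 − 0.76) = 1.169 × 0.2400.
e_max = 0.2806.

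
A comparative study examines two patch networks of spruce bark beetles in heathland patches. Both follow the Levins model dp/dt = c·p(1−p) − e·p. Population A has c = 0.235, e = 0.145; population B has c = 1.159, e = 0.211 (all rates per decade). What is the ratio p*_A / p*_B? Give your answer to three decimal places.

0.468

A: p*_A = 1 − 0.145/0.235 = 0.3830.
B: p*_B = 1 − 0.211/1.159 = 0.8179.
p*_A / p*_B = 0.3830/0.8179 = 0.4682.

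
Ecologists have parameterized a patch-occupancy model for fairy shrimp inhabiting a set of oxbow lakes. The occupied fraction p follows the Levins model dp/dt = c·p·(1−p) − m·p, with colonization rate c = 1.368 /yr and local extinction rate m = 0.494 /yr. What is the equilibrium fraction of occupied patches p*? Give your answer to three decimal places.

0.639

At equilibrium, colonization balances extinction: c·p*·(1−p*) = m·p*.
So p* = 1 − m/c = 1 − 0.494/1.368 = 1 − 0.3611 = 0.6389.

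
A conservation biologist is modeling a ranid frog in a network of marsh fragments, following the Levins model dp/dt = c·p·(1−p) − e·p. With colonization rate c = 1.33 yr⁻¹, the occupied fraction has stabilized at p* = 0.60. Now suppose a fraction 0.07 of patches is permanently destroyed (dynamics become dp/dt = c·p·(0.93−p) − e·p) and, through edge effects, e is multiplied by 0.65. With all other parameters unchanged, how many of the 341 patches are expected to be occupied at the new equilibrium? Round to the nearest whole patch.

228

Balance c(1−p*) = e gives e = 1.33×(1 − 0.60000) = 0.53200.
New p* = 0.93 − e/c = 0.93 − 0.34580/1.33000 = 0.67000.
Expected occupied = 341 × 0.67000 = 228.47 ≈ 228.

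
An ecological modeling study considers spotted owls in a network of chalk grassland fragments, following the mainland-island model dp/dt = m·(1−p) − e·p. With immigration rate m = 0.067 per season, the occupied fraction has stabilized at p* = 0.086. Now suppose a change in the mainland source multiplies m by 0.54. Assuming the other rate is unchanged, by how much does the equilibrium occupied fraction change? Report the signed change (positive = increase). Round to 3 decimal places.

-0.038

Balance m(1−p*) = e·p* gives e = m(1−p*)/p* = 0.067×0.91400/0.08600 = 0.71207.
New p* = m/(m+e) = 0.03618/(0.03618+0.71207) = 0.04835.
Δp* = 0.04835 − 0.08600 = -0.03765.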